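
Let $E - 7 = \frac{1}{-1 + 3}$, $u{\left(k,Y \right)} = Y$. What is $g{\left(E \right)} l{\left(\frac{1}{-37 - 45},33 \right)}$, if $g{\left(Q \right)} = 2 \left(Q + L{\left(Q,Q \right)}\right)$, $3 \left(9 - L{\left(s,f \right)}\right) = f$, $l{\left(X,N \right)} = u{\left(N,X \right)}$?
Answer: $- \frac{14}{41} \approx -0.34146$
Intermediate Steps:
$l{\left(X,N \right)} = X$
$E = \frac{15}{2}$ ($E = 7 + \frac{1}{-1 + 3} = 7 + \frac{1}{2} = \frac{15}{2} \approx 7.5$)
$L{\left(s,f \right)} = 9 - \frac{f}{3}$
$g{\left(Q \right)} = 18 + \frac{4 Q}{3}$ ($g{\left(Q \right)} = 2 \left(Q - \left(-9 + \frac{Q}{3}\right)\right) = 2 \left(9 + \frac{2 Q}{3}\right) = 18 + \frac{4 Q}{3}$)
$g{\left(E \right)} l{\left(\frac{1}{-37 - 45},33 \right)} = \frac{18 + \frac{4}{3} \cdot \frac{15}{2}}{-37 - 45} = \frac{18 + 10}{-82} = 28 \left(- \frac{1}{82}\right) = - \frac{14}{41}$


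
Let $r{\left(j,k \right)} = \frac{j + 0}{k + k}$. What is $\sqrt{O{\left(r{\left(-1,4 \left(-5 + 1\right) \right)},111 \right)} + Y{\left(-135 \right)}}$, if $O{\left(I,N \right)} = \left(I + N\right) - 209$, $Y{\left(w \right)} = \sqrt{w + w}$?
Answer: $\frac{\sqrt{-6270 + 192 i \sqrt{30}}}{8} \approx 0.82717 + 9.9324 i$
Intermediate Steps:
$Y{\left(w \right)} = \sqrt{2} \sqrt{w}$ ($Y{\left(w \right)} = \sqrt{2 w} = \sqrt{2} \sqrt{w}$)
$r{\left(j,k \right)} = \frac{j}{2 k}$
$O{\left(I,N \right)} = -209 + I + N$
$\sqrt{O{\left(r{\left(-1,4 \left(-5 + 1\right) \right)},111 \right)} + Y{\left(-135 \right)}} = \sqrt{\left(-209 + \frac{1}{2} \left(-1\right) \frac{1}{4 \left(-5 + 1\right)} + 111\right) + \sqrt{2} \sqrt{-135}} = \sqrt{\left(-209 + \frac{1}{2} \left(-1\right) \frac{1}{4 \left(-4\right)} + 111\right) + \sqrt{2} \cdot 3 i \sqrt{15}} = \sqrt{\left(-209 + \frac{1}{2} \left(-1\right) \frac{1}{-16} + 111\right) + 3 i \sqrt{30}} = \sqrt{\left(-209 + \frac{1}{2} \left(-1\right) \left(- \frac{1}{16}\right) + 111\right) + 3 i \sqrt{30}} = \sqrt{\left(-209 + \frac{1}{32} + 111\right) + 3 i \sqrt{30}} = \sqrt{- \frac{3135}{32} + 3 i \sqrt{30}}$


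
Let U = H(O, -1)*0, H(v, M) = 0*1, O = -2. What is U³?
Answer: 0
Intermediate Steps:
H(v, M) = 0
U = 0 (U = 0*0 = 0)
U³ = 0³ = 0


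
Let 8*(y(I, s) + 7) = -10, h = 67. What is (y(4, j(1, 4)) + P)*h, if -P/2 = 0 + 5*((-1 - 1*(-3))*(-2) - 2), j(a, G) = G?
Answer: 13869/4 ≈ 3467.3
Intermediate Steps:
y(I, s) = -33/4 (y(I, s) = -7 + (⅛)*(-10) = -7 - 5/4 = -33/4)
P = 60 (P = -2*(0 + 5*((-1 - 1*(-3))*(-2) - 2)) = -2*(0 + 5*((-1 + 3)*(-2) - 2)) = -2*(0 + 5*(2*(-2) - 2)) = -2*(0 + 5*(-4 - 2)) = -2*(0 + 5*(-6)) = -2*(0 - 30) = -2*(-30) = 60)
(y(4, j(1, 4)) + P)*h = (-33/4 + 60)*67 = (207/4)*67 = 13869/4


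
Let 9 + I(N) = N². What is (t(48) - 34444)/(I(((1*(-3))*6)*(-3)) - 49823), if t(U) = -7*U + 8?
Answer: 8693/11729 ≈ 0.74115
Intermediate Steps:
I(N) = -9 + N²
t(U) = 8 - 7*U
(t(48) - 34444)/(I(((1*(-3))*6)*(-3)) - 49823) = ((8 - 7*48) - 34444)/((-9 + (((1*(-3))*6)*(-3))²) - 49823) = ((8 - 336) - 34444)/((-9 + (-3*6*(-3))²) - 49823) = (-328 - 34444)/((-9 + (-18*(-3))²) - 49823) = -34772/((-9 + 54²) - 49823) = -34772/((-9 + 2916) - 49823) = -34772/(2907 - 49823) = -34772/(-46916) = -34772*(-1/46916) = 8693/11729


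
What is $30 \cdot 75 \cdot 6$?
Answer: $13500$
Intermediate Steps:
$30 \cdot 75 \cdot 6 = 2250 \cdot 6 = 13500$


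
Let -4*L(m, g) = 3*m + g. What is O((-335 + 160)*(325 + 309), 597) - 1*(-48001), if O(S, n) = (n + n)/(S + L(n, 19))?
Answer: 10694860417/222805 ≈ 48001.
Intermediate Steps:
L(m, g) = -3*m/4 - g/4 (L(m, g) = -(3*m + g)/4 = -(g + 3*m)/4 = -3*m/4 - g/4)
O(S, n) = 2*n/(-19/4 + S - 3*n/4) (O(S, n) = (n + n)/(S + (-3*n/4 - ¼*19)) = (2*n)/(S + (-3*n/4 - 19/4)) = (2*n)/(S + (-19/4 - 3*n/4)) = (2*n)/(-19/4 + S - 3*n/4) = 2*n/(-19/4 + S - 3*n/4))
O((-335 + 160)*(325 + 309), 597) - 1*(-48001) = -8*597/(19 - 4*(-335 + 160)*(325 + 309) + 3*597) - 1*(-48001) = -8*597/(19 - (-700)*634 + 1791) + 48001 = -8*597/(19 - 4*(-110950) + 1791) + 48001 = -8*597/(19 + 443800 + 1791) + 48001 = -8*597/445610 + 48001 = -8*597*1/445610 + 48001 = -2388/222805 + 48001 = 10694860417/222805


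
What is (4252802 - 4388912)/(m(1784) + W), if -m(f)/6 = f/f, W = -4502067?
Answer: 45370/1500691 ≈ 0.030233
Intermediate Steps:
m(f) = -6 (m(f) = -6*f/f = -6*1 = -6)
(4252802 - 4388912)/(m(1784) + W) = (4252802 - 4388912)/(-6 - 4502067) = -136110/(-4502073) = -136110*(-1/4502073) = 45370/1500691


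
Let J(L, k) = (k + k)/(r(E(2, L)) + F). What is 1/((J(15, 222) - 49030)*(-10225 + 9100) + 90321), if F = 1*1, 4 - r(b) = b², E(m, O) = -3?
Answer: 1/55373946 ≈ 1.8059e-8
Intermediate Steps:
r(b) = 4 - b²
F = 1
J(L, k) = -k/2 (J(L, k) = (k + k)/((4 - 1*(-3)²) + 1) = (2*k)/((4 - 1*9) + 1) = (2*k)/((4 - 9) + 1) = (2*k)/(-5 + 1) = (2*k)/(-4) = (2*k)*(-¼) = -k/2)
1/((J(15, 222) - 49030)*(-10225 + 9100) + 90321) = 1/((-½*222 - 49030)*(-10225 + 9100) + 90321) = 1/((-111 - 49030)*(-1125) + 90321) = 1/(-49141*(-1125) + 90321) = 1/(55283625 + 90321) = 1/55373946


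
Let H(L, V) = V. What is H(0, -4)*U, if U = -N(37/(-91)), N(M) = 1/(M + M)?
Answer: -182/37 ≈ -4.9189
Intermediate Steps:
N(M) = 1/(2*M)
U = 91/74 (U = -1/(2*(37/(-91))) = -1/(2*(37*(-1/91))) = -1/(2*(-37/91)) = -(-91)/(2*37) = -1*(-91/74) = 91/74 ≈ 1.2297)
H(0, -4)*U = -4*91/74 = -182/37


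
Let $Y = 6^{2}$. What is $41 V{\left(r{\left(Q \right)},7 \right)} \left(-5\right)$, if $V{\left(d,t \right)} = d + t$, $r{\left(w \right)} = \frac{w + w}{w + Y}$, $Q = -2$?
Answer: $- \frac{23985}{17} \approx -1410.9$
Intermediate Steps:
$Y = 36$
$r{\left(w \right)} = \frac{2 w}{36 + w}$ ($r{\left(w \right)} = \frac{w + w}{w + 36} = \frac{2 w}{36 + w}$)
$41 V{\left(r{\left(Q \right)},7 \right)} \left(-5\right) = 41 \left(2 \left(-2\right) \frac{1}{36 - 2} + 7\right) \left(-5\right) = 41 \left(2 \left(-2\right) \frac{1}{34} + 7\right) \left(-5\right) = 41 \left(- \frac{2}{17} + 7\right) \left(-5\right) = 41 \cdot \frac{117}{17} \left(-5\right) = \frac{4797}{17} \left(-5\right) = - \frac{23985}{17}$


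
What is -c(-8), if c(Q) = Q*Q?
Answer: -64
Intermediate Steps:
c(Q) = Q²
-c(-8) = -1*(-8)² = -1*64 = -64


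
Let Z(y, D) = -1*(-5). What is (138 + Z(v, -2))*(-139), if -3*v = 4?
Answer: -19877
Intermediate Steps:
v = -4/3 (v = -1/3*4 = -4/3 ≈ -1.3333)
Z(y, D) = 5
(138 + Z(v, -2))*(-139) = (138 + 5)*(-139) = 143*(-139) = -19877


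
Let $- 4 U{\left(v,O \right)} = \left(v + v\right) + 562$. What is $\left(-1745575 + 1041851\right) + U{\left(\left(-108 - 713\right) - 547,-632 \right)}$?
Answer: $- \frac{1406361}{2} \approx -7.0318 \cdot 10^{5}$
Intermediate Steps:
$U{\left(v,O \right)} = - \frac{281}{2} - \frac{v}{2}$ ($U{\left(v,O \right)} = - \frac{\left(v + v\right) + 562}{4} = - \frac{2 v + 562}{4} = - \frac{562 + 2 v}{4} = - \frac{281}{2} - \frac{v}{2}$)
$\left(-1745575 + 1041851\right) + U{\left(\left(-108 - 713\right) - 547,-632 \right)} = \left(-1745575 + 1041851\right) - \left(\frac{281}{2} + \frac{\left(-108 - 713\right) - 547}{2}\right) = -703724 - \left(\frac{281}{2} + \frac{-821 - 547}{2}\right) = -703724 - - \frac{1087}{2} = -703724 + \left(- \frac{281}{2} + 684\right) = -703724 + \frac{1087}{2} = - \frac{1406361}{2}$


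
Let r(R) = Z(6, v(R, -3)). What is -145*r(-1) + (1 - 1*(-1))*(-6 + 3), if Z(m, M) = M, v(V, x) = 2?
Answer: -296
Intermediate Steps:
r(R) = 2
-145*r(-1) + (1 - 1*(-1))*(-6 + 3) = -145*2 + (1 - 1*(-1))*(-6 + 3) = -290 + (1 + 1)*(-3) = -290 + 2*(-3) = -290 - 6 = -296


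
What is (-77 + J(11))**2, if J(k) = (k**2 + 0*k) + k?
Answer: 3025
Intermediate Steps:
J(k) = k + k**2 (J(k) = (k**2 + 0) + k = k**2 + k = k + k**2)
(-77 + J(11))**2 = (-77 + 11*(1 + 11))**2 = (-77 + 11*12)**2 = (-77 + 132)**2 = 55**2 = 3025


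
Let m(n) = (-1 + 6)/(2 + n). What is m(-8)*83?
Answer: -415/6 ≈ -69.167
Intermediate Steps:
m(n) = 5/(2 + n)
m(-8)*83 = (5/(2 - 8))*83 = (5/(-6))*83 = (5*(-1/6))*83 = -5/6*83 = -415/6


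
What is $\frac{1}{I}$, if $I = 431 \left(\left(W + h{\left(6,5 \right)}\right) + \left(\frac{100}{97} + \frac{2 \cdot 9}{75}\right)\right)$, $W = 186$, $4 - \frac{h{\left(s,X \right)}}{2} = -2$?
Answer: $\frac{2425}{208272992} \approx 1.1643 \cdot 10^{-5}$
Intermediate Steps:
$h{\left(s,X \right)} = 12$ ($h{\left(s,X \right)} = 8 - -4 = 8 + 4 = 12$)
$I = \frac{208272992}{2425}$ ($I = 431 \left(\left(186 + 12\right) + \left(\frac{100}{97} + \frac{2 \cdot 9}{75}\right)\right) = 431 \left(198 + \left(100 \cdot \frac{1}{97} + 18 \cdot \frac{1}{75}\right)\right) = 431 \left(198 + \left(\frac{100}{97} + \frac{6}{25}\right)\right) = 431 \left(198 + \frac{3082}{2425}\right) = 431 \cdot \frac{483232}{2425} = \frac{208272992}{2425} \approx 85886.0$)
$\frac{1}{I} = \frac{1}{\frac{208272992}{2425}} = \frac{2425}{208272992}$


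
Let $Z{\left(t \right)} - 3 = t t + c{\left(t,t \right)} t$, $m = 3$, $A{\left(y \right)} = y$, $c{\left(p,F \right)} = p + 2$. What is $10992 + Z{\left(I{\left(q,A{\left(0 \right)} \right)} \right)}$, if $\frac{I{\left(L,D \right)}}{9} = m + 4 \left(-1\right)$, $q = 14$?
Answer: $11139$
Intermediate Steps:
$c{\left(p,F \right)} = 2 + p$
$I{\left(L,D \right)} = -9$ ($I{\left(L,D \right)} = 9 \left(3 + 4 \left(-1\right)\right) = 9 \left(3 - 4\right) = 9 \left(-1\right) = -9$)
$Z{\left(t \right)} = 3 + t^{2} + t \left(2 + t\right)$ ($Z{\left(t \right)} = 3 + \left(t t + \left(2 + t\right) t\right) = 3 + \left(t^{2} + t \left(2 + t\right)\right) = 3 + t^{2} + t \left(2 + t\right)$)
$10992 + Z{\left(I{\left(q,A{\left(0 \right)} \right)} \right)} = 10992 + \left(3 + \left(-9\right)^{2} - 9 \left(2 - 9\right)\right) = 10992 + \left(3 + 81 - -63\right) = 10992 + \left(3 + 81 + 63\right) = 10992 + 147 = 11139$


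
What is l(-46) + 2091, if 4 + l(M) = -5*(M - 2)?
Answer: 2327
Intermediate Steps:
l(M) = 6 - 5*M (l(M) = -4 - 5*(M - 2) = -4 - 5*(-2 + M) = -4 + (10 - 5*M) = 6 - 5*M)
l(-46) + 2091 = (6 - 5*(-46)) + 2091 = (6 + 230) + 2091 = 236 + 2091 = 2327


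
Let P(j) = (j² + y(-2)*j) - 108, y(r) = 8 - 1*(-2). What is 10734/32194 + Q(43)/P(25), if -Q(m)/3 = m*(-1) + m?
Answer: 5367/16097 ≈ 0.33342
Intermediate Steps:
y(r) = 10 (y(r) = 8 + 2 = 10)
Q(m) = 0 (Q(m) = -3*(m*(-1) + m) = -3*(-m + m) = -3*0 = 0)
P(j) = -108 + j² + 10*j (P(j) = (j² + 10*j) - 108 = -108 + j² + 10*j)
10734/32194 + Q(43)/P(25) = 10734/32194 + 0/(-108 + 25² + 10*25) = 10734*(1/32194) + 0/(-108 + 625 + 250) = 5367/16097 + 0/767 = 5367/16097 + 0*(1/767) = 5367/16097 + 0 = 5367/16097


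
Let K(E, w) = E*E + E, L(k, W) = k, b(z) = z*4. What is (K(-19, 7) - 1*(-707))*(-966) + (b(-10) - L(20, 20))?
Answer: -1013394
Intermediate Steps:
b(z) = 4*z
K(E, w) = E + E² (K(E, w) = E² + E = E + E²)
(K(-19, 7) - 1*(-707))*(-966) + (b(-10) - L(20, 20)) = (-19*(1 - 19) - 1*(-707))*(-966) + (4*(-10) - 1*20) = (-19*(-18) + 707)*(-966) + (-40 - 20) = (342 + 707)*(-966) - 60 = 1049*(-966) - 60 = -1013334 - 60 = -1013394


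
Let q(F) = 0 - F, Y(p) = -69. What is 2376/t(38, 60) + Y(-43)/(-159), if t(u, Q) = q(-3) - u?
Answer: -125123/1855 ≈ -67.452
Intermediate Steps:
q(F) = -F
t(u, Q) = 3 - u (t(u, Q) = -1*(-3) - u = 3 - u)
2376/t(38, 60) + Y(-43)/(-159) = 2376/(3 - 1*38) - 69/(-159) = 2376/(3 - 38) - 69*(-1/159) = 2376/(-35) + 23/53 = 2376*(-1/35) + 23/53 = -2376/35 + 23/53 = -125123/1855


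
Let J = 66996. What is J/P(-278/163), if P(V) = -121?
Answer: -66996/121 ≈ -553.69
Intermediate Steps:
J/P(-278/163) = 66996/(-121) = 66996*(-1/121) = -66996/121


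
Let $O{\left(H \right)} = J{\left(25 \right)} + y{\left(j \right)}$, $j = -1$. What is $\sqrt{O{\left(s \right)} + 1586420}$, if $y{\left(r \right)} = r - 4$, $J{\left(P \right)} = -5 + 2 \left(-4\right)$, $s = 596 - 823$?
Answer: $\sqrt{1586402} \approx 1259.5$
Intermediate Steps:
$s = -227$
$J{\left(P \right)} = -13$ ($J{\left(P \right)} = -5 - 8 = -13$)
$y{\left(r \right)} = -4 + r$ ($y{\left(r \right)} = r - 4 = -4 + r$)
$O{\left(H \right)} = -18$ ($O{\left(H \right)} = -13 - 5 = -18$)
$\sqrt{O{\left(s \right)} + 1586420} = \sqrt{-18 + 1586420} = \sqrt{1586402}$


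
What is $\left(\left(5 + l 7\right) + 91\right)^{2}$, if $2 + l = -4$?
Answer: $2916$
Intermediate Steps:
$l = -6$ ($l = -2 - 4 = -6$)
$\left(\left(5 + l 7\right) + 91\right)^{2} = \left(\left(5 - 42\right) + 91\right)^{2} = \left(-37 + 91\right)^{2} = 54^{2} = 2916$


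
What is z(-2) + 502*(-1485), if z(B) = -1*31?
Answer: -745501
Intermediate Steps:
z(B) = -31
z(-2) + 502*(-1485) = -31 + 502*(-1485) = -31 - 745470 = -745501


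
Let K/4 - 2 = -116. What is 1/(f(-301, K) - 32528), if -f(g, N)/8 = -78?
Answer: -1/31904 ≈ -3.1344e-5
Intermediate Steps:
K = -456 (K = 8 + 4*(-116) = 8 - 464 = -456)
f(g, N) = 624 (f(g, N) = -8*(-78) = 624)
1/(f(-301, K) - 32528) = 1/(624 - 32528) = 1/(-31904) = -1/31904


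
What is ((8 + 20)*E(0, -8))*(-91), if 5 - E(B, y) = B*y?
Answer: -12740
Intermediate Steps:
E(B, y) = 5 - B*y
((8 + 20)*E(0, -8))*(-91) = ((8 + 20)*(5 - 1*0*(-8)))*(-91) = (28*(5 + 0))*(-91) = (28*5)*(-91) = 140*(-91) = -12740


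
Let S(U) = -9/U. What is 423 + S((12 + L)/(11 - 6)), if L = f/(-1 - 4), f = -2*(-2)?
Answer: 23463/56 ≈ 418.98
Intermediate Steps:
f = 4
L = -4/5 (L = 4/(-1 - 4) = 4/(-5) = -1/5*4 = -4/5 ≈ -0.80000)
423 + S((12 + L)/(11 - 6)) = 423 - 9*(11 - 6)/(12 - 4/5) = 423 - 9/((56/5)/5) = 423 - 9/((56/5)*(1/5)) = 423 - 9/56/25 = 423 - 9*25/56 = 423 - 225/56 = 23463/56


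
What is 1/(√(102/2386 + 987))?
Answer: √156089734/392514 ≈ 0.031830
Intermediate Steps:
1/(√(102/2386 + 987)) = 1/(√(102*(1/2386) + 987)) = 1/(√(51/1193 + 987)) = 1/(√(1177542/1193)) = 1/(3*√156089734/1193) = √156089734/392514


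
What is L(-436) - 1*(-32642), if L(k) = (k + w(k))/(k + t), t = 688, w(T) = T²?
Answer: 701287/21 ≈ 33395.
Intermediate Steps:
L(k) = (k + k²)/(688 + k) (L(k) = (k + k²)/(k + 688) = (k + k²)/(688 + k))
L(-436) - 1*(-32642) = -436*(1 - 436)/(688 - 436) - 1*(-32642) = -436*(-435)/252 + 32642 = -436*1/252*(-435) + 32642 = 15805/21 + 32642 = 701287/21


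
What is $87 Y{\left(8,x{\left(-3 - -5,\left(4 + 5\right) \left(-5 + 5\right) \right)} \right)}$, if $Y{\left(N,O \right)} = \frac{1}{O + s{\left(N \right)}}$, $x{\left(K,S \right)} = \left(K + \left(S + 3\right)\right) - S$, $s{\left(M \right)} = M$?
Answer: $\frac{87}{13} \approx 6.6923$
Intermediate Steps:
$x{\left(K,S \right)} = 3 + K$ ($x{\left(K,S \right)} = \left(K + \left(3 + S\right)\right) - S = \left(3 + K + S\right) - S = 3 + K$)
$Y{\left(N,O \right)} = \frac{1}{N + O}$ ($Y{\left(N,O \right)} = \frac{1}{O + N} = \frac{1}{N + O}$)
$87 Y{\left(8,x{\left(-3 - -5,\left(4 + 5\right) \left(-5 + 5\right) \right)} \right)} = \frac{87}{8 + \left(3 - -2\right)} = \frac{87}{8 + \left(3 + \left(-3 + 5\right)\right)} = \frac{87}{8 + \left(3 + 2\right)} = \frac{87}{8 + 5} = \frac{87}{13}$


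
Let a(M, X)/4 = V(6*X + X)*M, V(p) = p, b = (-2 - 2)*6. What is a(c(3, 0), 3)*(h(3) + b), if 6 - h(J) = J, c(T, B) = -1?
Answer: 1764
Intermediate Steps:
b = -24 (b = -4*6 = -24)
h(J) = 6 - J
a(M, X) = 28*M*X (a(M, X) = 4*((6*X + X)*M) = 4*((7*X)*M) = 4*(7*M*X) = 28*M*X)
a(c(3, 0), 3)*(h(3) + b) = (28*(-1)*3)*((6 - 1*3) - 24) = -84*((6 - 3) - 24) = -84*(3 - 24) = -84*(-21) = 1764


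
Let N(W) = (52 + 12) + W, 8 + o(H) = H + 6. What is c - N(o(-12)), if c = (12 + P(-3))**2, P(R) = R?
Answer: 31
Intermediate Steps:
o(H) = -2 + H (o(H) = -8 + (H + 6) = -8 + (6 + H) = -2 + H)
N(W) = 64 + W
c = 81 (c = (12 - 3)**2 = 9**2 = 81)
c - N(o(-12)) = 81 - (64 + (-2 - 12)) = 81 - (64 - 14) = 81 - 1*50 = 81 - 50 = 31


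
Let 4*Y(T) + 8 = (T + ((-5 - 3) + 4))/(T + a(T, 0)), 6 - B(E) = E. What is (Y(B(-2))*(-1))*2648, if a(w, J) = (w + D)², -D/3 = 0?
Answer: 47333/9 ≈ 5259.2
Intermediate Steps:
D = 0 (D = -3*0 = 0)
B(E) = 6 - E
a(w, J) = w² (a(w, J) = (w + 0)² = w²)
Y(T) = -2 + (-4 + T)/(4*(T + T²)) (Y(T) = -2 + ((T + ((-5 - 3) + 4))/(T + T²))/4 = -2 + ((T + (-8 + 4))/(T + T²))/4 = -2 + ((T - 4)/(T + T²))/4 = -2 + ((-4 + T)/(T + T²))/4 = -2 + (-4 + T)/(4*(T + T²)))
(Y(B(-2))*(-1))*2648 = (((-4 - 8*(6 - 1*(-2))² - 7*(6 - 1*(-2)))/(4*(6 - 1*(-2))*(1 + (6 - 1*(-2)))))*(-1))*2648 = (((-4 - 8*(6 + 2)² - 7*(6 + 2))/(4*(6 + 2)*(1 + (6 + 2))))*(-1))*2648 = (((¼)*(-4 - 8*8² - 7*8)/(8*(1 + 8)))*(-1))*2648 = (((¼)*(⅛)*(-4 - 8*64 - 56)/9)*(-1))*2648 = (((¼)*(⅛)*(⅑)*(-4 - 512 - 56))*(-1))*2648 = (((¼)*(⅛)*(⅑)*(-572))*(-1))*2648 = -143/72*(-1)*2648 = (143/72)*2648 = 47333/9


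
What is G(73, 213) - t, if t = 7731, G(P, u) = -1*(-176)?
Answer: -7555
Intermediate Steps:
G(P, u) = 176
G(73, 213) - t = 176 - 1*7731 = 176 - 7731 = -7555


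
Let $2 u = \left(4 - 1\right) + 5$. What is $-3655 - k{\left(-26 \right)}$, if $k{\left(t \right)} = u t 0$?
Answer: $-3655$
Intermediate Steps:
$u = 4$ ($u = \frac{\left(4 - 1\right) + 5}{2} = \frac{3 + 5}{2} = \frac{1}{2} \cdot 8 = 4$)
$k{\left(t \right)} = 0$ ($k{\left(t \right)} = 4 t 0 = 0$)
$-3655 - k{\left(-26 \right)} = -3655 - 0 = -3655 + 0 = -3655$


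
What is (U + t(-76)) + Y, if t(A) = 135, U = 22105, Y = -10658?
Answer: 11582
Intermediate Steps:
(U + t(-76)) + Y = (22105 + 135) - 10658 = 22240 - 10658 = 11582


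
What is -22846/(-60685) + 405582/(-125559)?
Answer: -7248074252/2539849305 ≈ -2.8537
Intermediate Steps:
-22846/(-60685) + 405582/(-125559) = -22846*(-1/60685) + 405582*(-1/125559) = 22846/60685 - 135194/41853 = -7248074252/2539849305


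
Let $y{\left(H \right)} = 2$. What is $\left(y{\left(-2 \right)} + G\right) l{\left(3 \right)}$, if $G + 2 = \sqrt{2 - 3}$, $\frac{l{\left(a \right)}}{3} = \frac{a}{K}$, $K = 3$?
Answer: $3 i \approx 3.0 i$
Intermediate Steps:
$l{\left(a \right)} = a$ ($l{\left(a \right)} = 3 \frac{a}{3} = a$)
$G = -2 + i$ ($G = -2 + \sqrt{2 - 3} = -2 + \sqrt{-1} = -2 + i \approx -2.0 + 1.0 i$)
$\left(y{\left(-2 \right)} + G\right) l{\left(3 \right)} = \left(2 - \left(2 - i\right)\right) 3 = i 3 = 3 i$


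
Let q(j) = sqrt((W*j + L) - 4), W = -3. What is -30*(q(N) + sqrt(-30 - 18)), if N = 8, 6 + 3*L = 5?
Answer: 10*I*(-sqrt(255) - 12*sqrt(3)) ≈ -367.53*I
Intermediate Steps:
L = -1/3 (L = -2 + (1/3)*5 = -2 + 5/3 = -1/3 ≈ -0.33333)
q(j) = sqrt(-13/3 - 3*j) (q(j) = sqrt((-3*j - 1/3) - 4) = sqrt((-1/3 - 3*j) - 4) = sqrt(-13/3 - 3*j))
-30*(q(N) + sqrt(-30 - 18)) = -30*(sqrt(-39 - 27*8)/3 + sqrt(-30 - 18)) = -30*(sqrt(-39 - 216)/3 + sqrt(-48)) = -30*(sqrt(-255)/3 + 4*I*sqrt(3)) = -30*((I*sqrt(255))/3 + 4*I*sqrt(3)) = -30*(I*sqrt(255)/3 + 4*I*sqrt(3)) = -30*(4*I*sqrt(3) + I*sqrt(255)/3) = -120*I*sqrt(3) - 10*I*sqrt(255)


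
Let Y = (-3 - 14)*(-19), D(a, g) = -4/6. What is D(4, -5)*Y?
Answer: -646/3 ≈ -215.33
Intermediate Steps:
D(a, g) = -⅔ (D(a, g) = -4*⅙ = -⅔)
Y = 323 (Y = -17*(-19) = 323)
D(4, -5)*Y = -⅔*323 = -646/3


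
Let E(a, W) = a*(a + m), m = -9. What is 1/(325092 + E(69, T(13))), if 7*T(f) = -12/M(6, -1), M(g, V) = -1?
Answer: 1/329232 ≈ 3.0374e-6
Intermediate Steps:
T(f) = 12/7 (T(f) = (-12/(-1))/7 = (-12*(-1))/7 = (1/7)*12 = 12/7)
E(a, W) = a*(-9 + a) (E(a, W) = a*(a - 9) = a*(-9 + a))
1/(325092 + E(69, T(13))) = 1/(325092 + 69*(-9 + 69)) = 1/(325092 + 69*60) = 1/(325092 + 4140) = 1/329232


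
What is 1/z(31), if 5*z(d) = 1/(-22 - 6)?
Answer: -140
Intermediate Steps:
z(d) = -1/140 (z(d) = 1/(5*(-22 - 6)) = (⅕)/(-28) = (⅕)*(-1/28) = -1/140)
1/z(31) = 1/(-1/140) = -140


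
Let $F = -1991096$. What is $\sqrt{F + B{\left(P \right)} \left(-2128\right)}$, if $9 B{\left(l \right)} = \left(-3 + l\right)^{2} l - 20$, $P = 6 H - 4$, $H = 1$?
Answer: $6 i \sqrt{55190} \approx 1409.6 i$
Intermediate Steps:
$P = 2$ ($P = 6 \cdot 1 - 4 = 6 - 4 = 2$)
$B{\left(l \right)} = - \frac{20}{9} + \frac{l \left(-3 + l\right)^{2}}{9}$ ($B{\left(l \right)} = \frac{\left(-3 + l\right)^{2} l - 20}{9} = \frac{l \left(-3 + l\right)^{2} - 20}{9} = \frac{-20 + l \left(-3 + l\right)^{2}}{9} = - \frac{20}{9} + \frac{l \left(-3 + l\right)^{2}}{9}$)
$\sqrt{F + B{\left(P \right)} \left(-2128\right)} = \sqrt{-1991096 + \left(- \frac{20}{9} + \frac{1}{9} \cdot 2 \left(-3 + 2\right)^{2}\right) \left(-2128\right)} = \sqrt{-1991096 + \left(- \frac{20}{9} + \frac{1}{9} \cdot 2 \left(-1\right)^{2}\right) \left(-2128\right)} = \sqrt{-1991096 + \left(- \frac{20}{9} + \frac{1}{9} \cdot 2 \cdot 1\right) \left(-2128\right)} = \sqrt{-1991096 + \left(- \frac{20}{9} + \frac{2}{9}\right) \left(-2128\right)} = \sqrt{-1991096 - -4256} = \sqrt{-1991096 + 4256} = \sqrt{-1986840} = 6 i \sqrt{55190}$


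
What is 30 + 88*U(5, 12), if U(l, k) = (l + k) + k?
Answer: 2582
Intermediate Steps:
U(l, k) = l + 2*k (U(l, k) = (k + l) + k = l + 2*k)
30 + 88*U(5, 12) = 30 + 88*(5 + 2*12) = 30 + 88*(5 + 24) = 30 + 88*29 = 30 + 2552 = 2582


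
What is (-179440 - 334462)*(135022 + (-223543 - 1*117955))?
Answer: 106108429352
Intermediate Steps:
(-179440 - 334462)*(135022 + (-223543 - 1*117955)) = -513902*(135022 + (-223543 - 117955)) = -513902*(135022 - 341498) = -513902*(-206476) = 106108429352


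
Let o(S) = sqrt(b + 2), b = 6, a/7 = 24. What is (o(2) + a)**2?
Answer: 28232 + 672*sqrt(2) ≈ 29182.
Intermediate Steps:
a = 168 (a = 7*24 = 168)
o(S) = 2*sqrt(2) (o(S) = sqrt(6 + 2) = sqrt(8) = 2*sqrt(2))
(o(2) + a)**2 = (2*sqrt(2) + 168)**2 = (168 + 2*sqrt(2))**2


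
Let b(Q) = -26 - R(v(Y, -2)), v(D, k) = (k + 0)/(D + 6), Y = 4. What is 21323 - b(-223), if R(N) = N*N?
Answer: 533726/25 ≈ 21349.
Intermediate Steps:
v(D, k) = k/(6 + D)
R(N) = N²
b(Q) = -651/25 (b(Q) = -26 - (-2/(6 + 4))² = -26 - (-2/10)² = -26 - (-2*⅒)² = -26 - (-⅕)² = -26 - 1*1/25 = -26 - 1/25 = -651/25)
21323 - b(-223) = 21323 - 1*(-651/25) = 21323 + 651/25 = 533726/25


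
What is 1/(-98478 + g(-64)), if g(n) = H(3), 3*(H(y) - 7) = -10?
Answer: -3/295423 ≈ -1.0155e-5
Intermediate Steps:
H(y) = 11/3 (H(y) = 7 + (⅓)*(-10) = 7 - 10/3 = 11/3)
g(n) = 11/3
1/(-98478 + g(-64)) = 1/(-98478 + 11/3) = 1/(-295423/3) = -3/295423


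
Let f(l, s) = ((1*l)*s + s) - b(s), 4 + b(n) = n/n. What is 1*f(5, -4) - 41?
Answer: -62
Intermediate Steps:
b(n) = -3 (b(n) = -4 + n/n = -4 + 1 = -3)
f(l, s) = 3 + s + l*s (f(l, s) = ((1*l)*s + s) - 1*(-3) = (l*s + s) + 3 = (s + l*s) + 3 = 3 + s + l*s)
1*f(5, -4) - 41 = 1*(3 - 4 + 5*(-4)) - 41 = 1*(3 - 4 - 20) - 41 = 1*(-21) - 41 = -21 - 41 = -62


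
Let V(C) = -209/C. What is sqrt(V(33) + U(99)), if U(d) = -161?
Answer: I*sqrt(1506)/3 ≈ 12.936*I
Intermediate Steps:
sqrt(V(33) + U(99)) = sqrt(-209/33 - 161) = sqrt(-209*1/33 - 161) = sqrt(-19/3 - 161) = sqrt(-502/3) = I*sqrt(1506)/3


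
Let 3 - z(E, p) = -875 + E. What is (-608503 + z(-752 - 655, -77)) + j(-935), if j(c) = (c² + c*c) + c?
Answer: 1141297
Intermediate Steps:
z(E, p) = 878 - E (z(E, p) = 3 - (-875 + E) = 3 + (875 - E) = 878 - E)
j(c) = c + 2*c² (j(c) = (c² + c²) + c = 2*c² + c = c + 2*c²)
(-608503 + z(-752 - 655, -77)) + j(-935) = (-608503 + (878 - (-752 - 655))) - 935*(1 + 2*(-935)) = (-608503 + (878 - 1*(-1407))) - 935*(1 - 1870) = (-608503 + (878 + 1407)) - 935*(-1869) = (-608503 + 2285) + 1747515 = -606218 + 1747515 = 1141297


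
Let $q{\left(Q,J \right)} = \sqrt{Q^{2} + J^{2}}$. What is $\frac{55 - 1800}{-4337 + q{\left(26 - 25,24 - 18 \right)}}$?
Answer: $\frac{7568065}{18809532} + \frac{1745 \sqrt{37}}{18809532} \approx 0.40292$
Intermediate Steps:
$q{\left(Q,J \right)} = \sqrt{J^{2} + Q^{2}}$
$\frac{55 - 1800}{-4337 + q{\left(26 - 25,24 - 18 \right)}} = \frac{55 - 1800}{-4337 + \sqrt{\left(24 - 18\right)^{2} + \left(26 - 25\right)^{2}}} = - \frac{1745}{-4337 + \sqrt{6^{2} + 1^{2}}} = - \frac{1745}{-4337 + \sqrt{36 + 1}} = - \frac{1745}{-4337 + \sqrt{37}}$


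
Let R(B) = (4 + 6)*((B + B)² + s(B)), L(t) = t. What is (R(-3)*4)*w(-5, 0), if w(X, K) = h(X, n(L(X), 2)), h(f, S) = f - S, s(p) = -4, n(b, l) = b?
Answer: 0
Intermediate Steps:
R(B) = -40 + 40*B² (R(B) = (4 + 6)*((B + B)² - 4) = 10*((2*B)² - 4) = 10*(4*B² - 4) = 10*(-4 + 4*B²) = -40 + 40*B²)
w(X, K) = 0 (w(X, K) = X - X = 0)
(R(-3)*4)*w(-5, 0) = ((-40 + 40*(-3)²)*4)*0 = ((-40 + 40*9)*4)*0 = ((-40 + 360)*4)*0 = (320*4)*0 = 1280*0 = 0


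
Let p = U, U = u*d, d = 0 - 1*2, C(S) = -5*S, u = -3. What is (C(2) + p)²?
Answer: 16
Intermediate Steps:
d = -2 (d = 0 - 2 = -2)
U = 6 (U = -3*(-2) = 6)
p = 6
(C(2) + p)² = (-5*2 + 6)² = (-10 + 6)² = (-4)² = 16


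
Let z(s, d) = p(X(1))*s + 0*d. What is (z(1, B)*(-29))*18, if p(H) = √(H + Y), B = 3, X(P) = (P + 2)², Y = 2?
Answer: -522*√11 ≈ -1731.3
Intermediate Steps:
X(P) = (2 + P)²
p(H) = √(2 + H) (p(H) = √(H + 2) = √(2 + H))
z(s, d) = s*√11 (z(s, d) = √(2 + (2 + 1)²)*s + 0*d = √(2 + 3²)*s + 0 = √(2 + 9)*s + 0 = √11*s + 0 = s*√11 + 0 = s*√11)
(z(1, B)*(-29))*18 = ((1*√11)*(-29))*18 = (√11*(-29))*18 = -29*√11*18 = -522*√11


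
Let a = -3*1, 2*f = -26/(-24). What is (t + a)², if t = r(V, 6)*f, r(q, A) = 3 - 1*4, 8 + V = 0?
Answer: 7225/576 ≈ 12.543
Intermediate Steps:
V = -8 (V = -8 + 0 = -8)
r(q, A) = -1 (r(q, A) = 3 - 4 = -1)
f = 13/24 (f = (-26/(-24))/2 = (-26*(-1/24))/2 = (½)*(13/12) = 13/24 ≈ 0.54167)
a = -3
t = -13/24 (t = -1*13/24 = -13/24 ≈ -0.54167)
(t + a)² = (-13/24 - 3)² = (-85/24)² = 7225/576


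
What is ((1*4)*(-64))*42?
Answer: -10752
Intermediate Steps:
((1*4)*(-64))*42 = (4*(-64))*42 = -256*42 = -10752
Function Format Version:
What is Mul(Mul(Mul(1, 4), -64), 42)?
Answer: -10752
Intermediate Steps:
Mul(Mul(Mul(1, 4), -64), 42) = Mul(Mul(4, -64), 42) = Mul(-256, 42) = -10752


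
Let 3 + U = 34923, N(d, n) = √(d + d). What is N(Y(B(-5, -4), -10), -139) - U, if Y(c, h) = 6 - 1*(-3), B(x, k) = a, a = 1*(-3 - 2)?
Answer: -34920 + 3*√2 ≈ -34916.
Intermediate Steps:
a = -5 (a = 1*(-5) = -5)
B(x, k) = -5
Y(c, h) = 9 (Y(c, h) = 6 + 3 = 9)
N(d, n) = √2*√d (N(d, n) = √(2*d) = √2*√d)
U = 34920 (U = -3 + 34923 = 34920)
N(Y(B(-5, -4), -10), -139) - U = √2*√9 - 1*34920 = √2*3 - 34920 = 3*√2 - 34920 = -34920 + 3*√2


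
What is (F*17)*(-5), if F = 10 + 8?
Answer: -1530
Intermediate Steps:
F = 18
(F*17)*(-5) = (18*17)*(-5) = 306*(-5) = -1530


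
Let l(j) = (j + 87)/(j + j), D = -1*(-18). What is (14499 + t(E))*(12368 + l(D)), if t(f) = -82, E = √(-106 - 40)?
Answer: 2140218067/12 ≈ 1.7835e+8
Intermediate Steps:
D = 18
E = I*√146 (E = √(-146) = I*√146 ≈ 12.083*I)
l(j) = (87 + j)/(2*j) (l(j) = (87 + j)/((2*j)) = (87 + j)*(1/(2*j)) = (87 + j)/(2*j))
(14499 + t(E))*(12368 + l(D)) = (14499 - 82)*(12368 + (½)*(87 + 18)/18) = 14417*(12368 + (½)*(1/18)*105) = 14417*(12368 + 35/12) = 14417*(148451/12) = 2140218067/12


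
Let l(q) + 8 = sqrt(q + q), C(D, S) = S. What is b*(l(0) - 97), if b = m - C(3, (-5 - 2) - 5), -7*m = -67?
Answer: -2265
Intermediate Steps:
m = 67/7 (m = -1/7*(-67) = 67/7 ≈ 9.5714)
l(q) = -8 + sqrt(2)*sqrt(q) (l(q) = -8 + sqrt(q + q) = -8 + sqrt(2*q) = -8 + sqrt(2)*sqrt(q))
b = 151/7 (b = 67/7 - ((-5 - 2) - 5) = 67/7 - (-7 - 5) = 67/7 - 1*(-12) = 67/7 + 12 = 151/7 ≈ 21.571)
b*(l(0) - 97) = 151*((-8 + sqrt(2)*sqrt(0)) - 97)/7 = 151*((-8 + sqrt(2)*0) - 97)/7 = 151*((-8 + 0) - 97)/7 = 151*(-8 - 97)/7 = (151/7)*(-105) = -2265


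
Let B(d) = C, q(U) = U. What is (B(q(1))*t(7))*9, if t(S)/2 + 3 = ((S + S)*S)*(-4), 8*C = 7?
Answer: -24885/4 ≈ -6221.3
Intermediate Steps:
C = 7/8 (C = (⅛)*7 = 7/8 ≈ 0.87500)
t(S) = -6 - 16*S² (t(S) = -6 + 2*(((S + S)*S)*(-4)) = -6 + 2*(((2*S)*S)*(-4)) = -6 + 2*((2*S²)*(-4)) = -6 + 2*(-8*S²) = -6 - 16*S²)
B(d) = 7/8
(B(q(1))*t(7))*9 = (7*(-6 - 16*7²)/8)*9 = (7*(-6 - 16*49)/8)*9 = (7*(-6 - 784)/8)*9 = ((7/8)*(-790))*9 = -2765/4*9 = -24885/4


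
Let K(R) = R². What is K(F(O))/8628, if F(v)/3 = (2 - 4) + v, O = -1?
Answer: 27/2876 ≈ 0.0093880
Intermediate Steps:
F(v) = -6 + 3*v (F(v) = 3*((2 - 4) + v) = 3*(-2 + v) = -6 + 3*v)
K(F(O))/8628 = (-6 + 3*(-1))²/8628 = (-6 - 3)²*(1/8628) = (-9)²*(1/8628) = 81*(1/8628) = 27/2876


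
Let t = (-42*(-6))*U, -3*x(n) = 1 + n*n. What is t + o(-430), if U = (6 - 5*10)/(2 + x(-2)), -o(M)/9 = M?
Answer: -29394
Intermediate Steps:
x(n) = -⅓ - n²/3 (x(n) = -(1 + n*n)/3 = -(1 + n²)/3 = -⅓ - n²/3)
o(M) = -9*M
U = -132 (U = (6 - 5*10)/(2 + (-⅓ - ⅓*(-2)²)) = (6 - 50)/(2 + (-⅓ - ⅓*4)) = -44/(2 + (-⅓ - 4/3)) = -44/(2 - 5/3) = -44/⅓ = -44*3 = -132)
t = -33264 (t = -42*(-6)*(-132) = 252*(-132) = -33264)
t + o(-430) = -33264 - 9*(-430) = -33264 + 3870 = -29394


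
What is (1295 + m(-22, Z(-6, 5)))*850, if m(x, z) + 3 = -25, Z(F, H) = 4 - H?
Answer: 1076950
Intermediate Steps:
m(x, z) = -28 (m(x, z) = -3 - 25 = -28)
(1295 + m(-22, Z(-6, 5)))*850 = (1295 - 28)*850 = 1267*850 = 1076950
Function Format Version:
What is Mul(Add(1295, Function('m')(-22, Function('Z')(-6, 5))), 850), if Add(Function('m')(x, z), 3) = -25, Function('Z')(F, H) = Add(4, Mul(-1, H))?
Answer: 1076950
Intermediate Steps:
Function('m')(x, z) = -28 (Function('m')(x, z) = Add(-3, -25) = -28)
Mul(Add(1295, Function('m')(-22, Function('Z')(-6, 5))), 850) = Mul(Add(1295, -28), 850) = Mul(1267, 850) = 1076950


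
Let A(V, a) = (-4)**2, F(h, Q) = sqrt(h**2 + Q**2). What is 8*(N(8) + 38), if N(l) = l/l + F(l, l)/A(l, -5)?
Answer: 312 + 4*sqrt(2) ≈ 317.66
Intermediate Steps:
F(h, Q) = sqrt(Q**2 + h**2)
A(V, a) = 16
N(l) = 1 + sqrt(2)*sqrt(l**2)/16 (N(l) = l/l + sqrt(l**2 + l**2)/16 = 1 + sqrt(2*l**2)*(1/16) = 1 + (sqrt(2)*sqrt(l**2))*(1/16) = 1 + sqrt(2)*sqrt(l**2)/16)
8*(N(8) + 38) = 8*((1 + sqrt(2)*sqrt(8**2)/16) + 38) = 8*((1 + sqrt(2)*sqrt(64)/16) + 38) = 8*((1 + (1/16)*sqrt(2)*8) + 38) = 8*((1 + sqrt(2)/2) + 38) = 8*(39 + sqrt(2)/2) = 312 + 4*sqrt(2)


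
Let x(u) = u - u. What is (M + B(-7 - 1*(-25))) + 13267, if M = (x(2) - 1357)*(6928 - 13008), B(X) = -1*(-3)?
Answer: 8263830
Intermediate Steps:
x(u) = 0
B(X) = 3
M = 8250560 (M = (0 - 1357)*(6928 - 13008) = -1357*(-6080) = 8250560)
(M + B(-7 - 1*(-25))) + 13267 = (8250560 + 3) + 13267 = 8250563 + 13267 = 8263830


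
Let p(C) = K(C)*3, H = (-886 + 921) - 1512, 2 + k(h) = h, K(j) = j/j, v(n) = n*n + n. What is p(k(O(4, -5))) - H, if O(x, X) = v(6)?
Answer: 1480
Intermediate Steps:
v(n) = n + n² (v(n) = n² + n = n + n²)
K(j) = 1
O(x, X) = 42 (O(x, X) = 6*(1 + 6) = 6*7 = 42)
k(h) = -2 + h
H = -1477 (H = 35 - 1512 = -1477)
p(C) = 3 (p(C) = 1*3 = 3)
p(k(O(4, -5))) - H = 3 - 1*(-1477) = 3 + 1477 = 1480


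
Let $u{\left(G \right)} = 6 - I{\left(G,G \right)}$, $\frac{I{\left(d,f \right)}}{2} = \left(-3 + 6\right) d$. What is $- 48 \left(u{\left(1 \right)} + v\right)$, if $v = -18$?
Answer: $864$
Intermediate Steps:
$I{\left(d,f \right)} = 6 d$ ($I{\left(d,f \right)} = 2 \left(-3 + 6\right) d = 2 \cdot 3 d = 6 d$)
$u{\left(G \right)} = 6 - 6 G$
$- 48 \left(u{\left(1 \right)} + v\right) = - 48 \left(\left(6 - 6\right) - 18\right) = - 48 \left(0 - 18\right) = \left(-48\right) \left(-18\right) = 864$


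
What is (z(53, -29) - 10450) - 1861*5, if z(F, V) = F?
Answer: -19702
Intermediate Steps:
(z(53, -29) - 10450) - 1861*5 = (53 - 10450) - 1861*5 = -10397 - 1*9305 = -10397 - 9305 = -19702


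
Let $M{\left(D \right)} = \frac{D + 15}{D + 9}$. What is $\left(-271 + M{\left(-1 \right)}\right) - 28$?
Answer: $- \frac{1189}{4} \approx -297.25$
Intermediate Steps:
$M{\left(D \right)} = \frac{15 + D}{9 + D}$
$\left(-271 + M{\left(-1 \right)}\right) - 28 = \left(-271 + \frac{15 - 1}{9 - 1}\right) - 28 = \left(-271 + \frac{1}{8} \cdot 14\right) - 28 = \left(-271 + \frac{7}{4}\right) - 28 = - \frac{1077}{4} - 28 = - \frac{1189}{4}$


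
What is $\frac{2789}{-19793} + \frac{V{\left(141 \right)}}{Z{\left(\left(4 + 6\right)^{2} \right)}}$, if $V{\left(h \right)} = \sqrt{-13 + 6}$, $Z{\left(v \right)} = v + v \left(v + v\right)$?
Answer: $- \frac{2789}{19793} + \frac{i \sqrt{7}}{20100} \approx -0.14091 + 0.00013163 i$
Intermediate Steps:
$Z{\left(v \right)} = v + 2 v^{2}$ ($Z{\left(v \right)} = v + v 2 v = v + 2 v^{2}$)
$V{\left(h \right)} = i \sqrt{7}$ ($V{\left(h \right)} = \sqrt{-7} = i \sqrt{7}$)
$\frac{2789}{-19793} + \frac{V{\left(141 \right)}}{Z{\left(\left(4 + 6\right)^{2} \right)}} = \frac{2789}{-19793} + \frac{i \sqrt{7}}{\left(4 + 6\right)^{2} \left(1 + 2 \left(4 + 6\right)^{2}\right)} = 2789 \left(- \frac{1}{19793}\right) + \frac{i \sqrt{7}}{10^{2} \left(1 + 2 \cdot 10^{2}\right)} = - \frac{2789}{19793} + \frac{i \sqrt{7}}{100 \left(1 + 2 \cdot 100\right)} = - \frac{2789}{19793} + \frac{i \sqrt{7}}{100 \left(1 + 200\right)} = - \frac{2789}{19793} + \frac{i \sqrt{7}}{100 \cdot 201} = - \frac{2789}{19793} + \frac{i \sqrt{7}}{20100}$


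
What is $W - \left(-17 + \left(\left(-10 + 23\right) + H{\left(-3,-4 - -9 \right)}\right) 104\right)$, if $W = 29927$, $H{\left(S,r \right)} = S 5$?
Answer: $30152$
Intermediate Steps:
$H{\left(S,r \right)} = 5 S$
$W - \left(-17 + \left(\left(-10 + 23\right) + H{\left(-3,-4 - -9 \right)}\right) 104\right) = 29927 - \left(-17 + \left(\left(-10 + 23\right) + 5 \left(-3\right)\right) 104\right) = 29927 - \left(-17 + \left(13 - 15\right) 104\right) = 29927 - \left(-17 - 208\right) = 29927 - -225 = 29927 + 225 = 30152$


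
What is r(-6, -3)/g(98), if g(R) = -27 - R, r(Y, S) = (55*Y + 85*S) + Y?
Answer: 591/125 ≈ 4.7280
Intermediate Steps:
r(Y, S) = 56*Y + 85*S
r(-6, -3)/g(98) = (56*(-6) + 85*(-3))/(-27 - 1*98) = (-336 - 255)/(-27 - 98) = -591/(-125) = -591*(-1/125) = 591/125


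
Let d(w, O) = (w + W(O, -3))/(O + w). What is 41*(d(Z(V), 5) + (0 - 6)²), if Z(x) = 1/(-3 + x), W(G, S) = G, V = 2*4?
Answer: 1517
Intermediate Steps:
V = 8
d(w, O) = 1 (d(w, O) = (w + O)/(O + w) = (O + w)/(O + w) = 1)
41*(d(Z(V), 5) + (0 - 6)²) = 41*(1 + (0 - 6)²) = 41*(1 + (-6)²) = 41*(1 + 36) = 41*37 = 1517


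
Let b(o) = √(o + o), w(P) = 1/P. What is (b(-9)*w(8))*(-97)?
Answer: -291*I*√2/8 ≈ -51.442*I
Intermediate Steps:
b(o) = √2*√o (b(o) = √(2*o) = √2*√o)
(b(-9)*w(8))*(-97) = ((√2*√(-9))/8)*(-97) = ((√2*(3*I))*(⅛))*(-97) = ((3*I*√2)*(⅛))*(-97) = (3*I*√2/8)*(-97) = -291*I*√2/8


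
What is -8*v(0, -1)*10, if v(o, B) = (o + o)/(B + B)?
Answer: 0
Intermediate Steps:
v(o, B) = o/B (v(o, B) = (2*o)/((2*B)) = (2*o)*(1/(2*B)) = o/B)
-8*v(0, -1)*10 = -0/(-1)*10 = -0*(-1)*10 = -8*0*10 = 0*10 = 0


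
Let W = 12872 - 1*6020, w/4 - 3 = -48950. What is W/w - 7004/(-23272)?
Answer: 75739963/284773646 ≈ 0.26597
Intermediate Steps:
w = -195788 (w = 12 + 4*(-48950) = 12 - 195800 = -195788)
W = 6852 (W = 12872 - 6020 = 6852)
W/w - 7004/(-23272) = 6852/(-195788) - 7004/(-23272) = 6852*(-1/195788) - 7004*(-1/23272) = -1713/48947 + 1751/5818 = 75739963/284773646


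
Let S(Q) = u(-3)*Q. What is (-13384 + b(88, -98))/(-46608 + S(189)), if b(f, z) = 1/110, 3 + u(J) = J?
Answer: 1472239/5251620 ≈ 0.28034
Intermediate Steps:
u(J) = -3 + J
S(Q) = -6*Q (S(Q) = (-3 - 3)*Q = -6*Q)
b(f, z) = 1/110
(-13384 + b(88, -98))/(-46608 + S(189)) = (-13384 + 1/110)/(-46608 - 6*189) = -1472239/(110*(-46608 - 1134)) = -1472239/110/(-47742) = -1472239/110*(-1/47742) = 1472239/5251620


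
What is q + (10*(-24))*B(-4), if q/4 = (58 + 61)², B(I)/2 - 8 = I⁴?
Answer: -70076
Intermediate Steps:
B(I) = 16 + 2*I⁴
q = 56644 (q = 4*(58 + 61)² = 4*119² = 4*14161 = 56644)
q + (10*(-24))*B(-4) = 56644 + (10*(-24))*(16 + 2*(-4)⁴) = 56644 - 240*(16 + 2*256) = 56644 - 240*(16 + 512) = 56644 - 240*528 = 56644 - 126720 = -70076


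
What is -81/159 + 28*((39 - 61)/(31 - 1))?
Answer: -16729/795 ≈ -21.043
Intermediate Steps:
-81/159 + 28*((39 - 61)/(31 - 1)) = -81*1/159 + 28*(-22/30) = -27/53 + 28*(-22*1/30) = -27/53 + 28*(-11/15) = -27/53 - 308/15 = -16729/795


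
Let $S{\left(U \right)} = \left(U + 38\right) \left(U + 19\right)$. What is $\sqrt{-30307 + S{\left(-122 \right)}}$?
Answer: $i \sqrt{21655} \approx 147.16 i$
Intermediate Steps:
$S{\left(U \right)} = \left(19 + U\right) \left(38 + U\right)$ ($S{\left(U \right)} = \left(38 + U\right) \left(19 + U\right) = \left(19 + U\right) \left(38 + U\right)$)
$\sqrt{-30307 + S{\left(-122 \right)}} = \sqrt{-30307 + \left(722 + \left(-122\right)^{2} + 57 \left(-122\right)\right)} = \sqrt{-30307 + \left(722 + 14884 - 6954\right)} = \sqrt{-30307 + 8652} = \sqrt{-21655} = i \sqrt{21655}$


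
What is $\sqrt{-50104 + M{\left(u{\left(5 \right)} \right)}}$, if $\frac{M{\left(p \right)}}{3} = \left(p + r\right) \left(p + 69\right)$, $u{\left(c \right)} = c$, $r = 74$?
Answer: $i \sqrt{32566} \approx 180.46 i$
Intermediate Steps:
$M{\left(p \right)} = 3 \left(69 + p\right) \left(74 + p\right)$ ($M{\left(p \right)} = 3 \left(p + 74\right) \left(p + 69\right) = 3 \left(74 + p\right) \left(69 + p\right) = 3 \left(69 + p\right) \left(74 + p\right)$)
$\sqrt{-50104 + M{\left(u{\left(5 \right)} \right)}} = \sqrt{-50104 + \left(15318 + 3 \cdot 5^{2} + 429 \cdot 5\right)} = \sqrt{-50104 + \left(15318 + 3 \cdot 25 + 2145\right)} = \sqrt{-50104 + \left(15318 + 75 + 2145\right)} = \sqrt{-50104 + 17538} = \sqrt{-32566} = i \sqrt{32566}$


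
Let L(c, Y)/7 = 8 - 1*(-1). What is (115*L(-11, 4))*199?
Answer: 1441755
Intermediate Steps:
L(c, Y) = 63 (L(c, Y) = 7*(8 - 1*(-1)) = 7*(8 + 1) = 7*9 = 63)
(115*L(-11, 4))*199 = (115*63)*199 = 7245*199 = 1441755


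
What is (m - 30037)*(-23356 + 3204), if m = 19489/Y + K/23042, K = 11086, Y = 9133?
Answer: 63685495453829656/105221293 ≈ 6.0525e+8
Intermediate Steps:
m = 275156988/105221293 (m = 19489/9133 + 11086/23042 = 19489*(1/9133) + 11086*(1/23042) = 19489/9133 + 5543/11521 = 275156988/105221293 ≈ 2.6150)
(m - 30037)*(-23356 + 3204) = (275156988/105221293 - 30037)*(-23356 + 3204) = -3160256820853/105221293*(-20152) = 63685495453829656/105221293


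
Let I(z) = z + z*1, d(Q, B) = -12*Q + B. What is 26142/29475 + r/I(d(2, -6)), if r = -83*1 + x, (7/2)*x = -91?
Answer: 35417/13100 ≈ 2.7036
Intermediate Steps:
x = -26 (x = (2/7)*(-91) = -26)
d(Q, B) = B - 12*Q
I(z) = 2*z (I(z) = z + z = 2*z)
r = -109 (r = -83*1 - 26 = -83 - 26 = -109)
26142/29475 + r/I(d(2, -6)) = 26142/29475 - 109*1/(2*(-6 - 12*2)) = 26142*(1/29475) - 109*1/(2*(-6 - 24)) = 8714/9825 - 109/(2*(-30)) = 8714/9825 - 109/(-60) = 8714/9825 - 109*(-1/60) = 8714/9825 + 109/60 = 35417/13100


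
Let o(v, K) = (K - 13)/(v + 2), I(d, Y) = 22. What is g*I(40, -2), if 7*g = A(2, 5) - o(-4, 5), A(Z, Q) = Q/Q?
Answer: -66/7 ≈ -9.4286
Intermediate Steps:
A(Z, Q) = 1
o(v, K) = (-13 + K)/(2 + v)
g = -3/7 (g = (1 - (-13 + 5)/(2 - 4))/7 = (1 - (-8)/(-2))/7 = (1 - (-1)*(-8)/2)/7 = (1 - 1*4)/7 = (1 - 4)/7 = (⅐)*(-3) = -3/7 ≈ -0.42857)
g*I(40, -2) = -3/7*22 = -66/7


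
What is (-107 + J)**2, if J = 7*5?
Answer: 5184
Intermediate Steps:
J = 35
(-107 + J)**2 = (-107 + 35)**2 = (-72)**2 = 5184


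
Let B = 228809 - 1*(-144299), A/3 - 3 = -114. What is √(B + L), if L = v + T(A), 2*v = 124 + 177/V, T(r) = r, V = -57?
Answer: √538374386/38 ≈ 610.60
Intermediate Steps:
A = -333 (A = 9 + 3*(-114) = 9 - 342 = -333)
v = 2297/38 (v = (124 + 177/(-57))/2 = (124 - 1/57*177)/2 = (124 - 59/19)/2 = (½)*(2297/19) = 2297/38 ≈ 60.447)
B = 373108 (B = 228809 + 144299 = 373108)
L = -10357/38 (L = 2297/38 - 333 = -10357/38 ≈ -272.55)
√(B + L) = √(373108 - 10357/38) = √(14167747/38) = √538374386/38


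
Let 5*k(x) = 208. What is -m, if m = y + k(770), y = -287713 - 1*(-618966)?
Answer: -1656473/5 ≈ -3.3129e+5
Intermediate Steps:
y = 331253 (y = -287713 + 618966 = 331253)
k(x) = 208/5 (k(x) = (1/5)*208 = 208/5)
m = 1656473/5 (m = 331253 + 208/5 = 1656473/5 ≈ 3.3129e+5)
-m = -1*1656473/5 = -1656473/5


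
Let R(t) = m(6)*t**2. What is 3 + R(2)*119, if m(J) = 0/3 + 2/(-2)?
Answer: -473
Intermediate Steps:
m(J) = -1 (m(J) = 0*(1/3) + 2*(-1/2) = 0 - 1 = -1)
R(t) = -t**2
3 + R(2)*119 = 3 - 1*2**2*119 = 3 - 1*4*119 = 3 - 4*119 = 3 - 476 = -473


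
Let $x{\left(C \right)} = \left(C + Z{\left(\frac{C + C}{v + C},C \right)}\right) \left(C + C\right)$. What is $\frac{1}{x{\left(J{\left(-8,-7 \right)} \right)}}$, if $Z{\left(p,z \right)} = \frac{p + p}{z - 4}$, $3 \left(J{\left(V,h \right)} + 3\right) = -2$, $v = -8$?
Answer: $\frac{7245}{203522} \approx 0.035598$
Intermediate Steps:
$J{\left(V,h \right)} = - \frac{11}{3}$ ($J{\left(V,h \right)} = -3 + \frac{1}{3} \left(-2\right) = -3 - \frac{2}{3} = - \frac{11}{3}$)
$Z{\left(p,z \right)} = \frac{2 p}{-4 + z}$
$x{\left(C \right)} = 2 C \left(C + \frac{4 C}{\left(-8 + C\right) \left(-4 + C\right)}\right)$ ($x{\left(C \right)} = \left(C + \frac{2 \frac{C + C}{-8 + C}}{-4 + C}\right) \left(C + C\right) = \left(C + \frac{2 \frac{2 C}{-8 + C}}{-4 + C}\right) 2 C = \left(C + \frac{4 C}{\left(-8 + C\right) \left(-4 + C\right)}\right) 2 C = 2 C \left(C + \frac{4 C}{\left(-8 + C\right) \left(-4 + C\right)}\right)$)
$\frac{1}{x{\left(J{\left(-8,-7 \right)} \right)}} = \frac{1}{2 \left(- \frac{11}{3}\right)^{2} \frac{1}{-8 - \frac{11}{3}} \frac{1}{-4 - \frac{11}{3}} \left(4 + \left(-8 - \frac{11}{3}\right) \left(-4 - \frac{11}{3}\right)\right)} = \frac{1}{2 \cdot \frac{121}{9} \frac{1}{- \frac{35}{3}} \frac{1}{- \frac{23}{3}} \left(4 - - \frac{805}{9}\right)} = \frac{1}{2 \cdot \frac{121}{9} \left(- \frac{3}{35}\right) \left(- \frac{3}{23}\right) \left(4 + \frac{805}{9}\right)} = \frac{1}{2 \cdot \frac{121}{9} \left(- \frac{3}{35}\right) \left(- \frac{3}{23}\right) \frac{841}{9}} = \frac{1}{\frac{203522}{7245}} = \frac{7245}{203522}$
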